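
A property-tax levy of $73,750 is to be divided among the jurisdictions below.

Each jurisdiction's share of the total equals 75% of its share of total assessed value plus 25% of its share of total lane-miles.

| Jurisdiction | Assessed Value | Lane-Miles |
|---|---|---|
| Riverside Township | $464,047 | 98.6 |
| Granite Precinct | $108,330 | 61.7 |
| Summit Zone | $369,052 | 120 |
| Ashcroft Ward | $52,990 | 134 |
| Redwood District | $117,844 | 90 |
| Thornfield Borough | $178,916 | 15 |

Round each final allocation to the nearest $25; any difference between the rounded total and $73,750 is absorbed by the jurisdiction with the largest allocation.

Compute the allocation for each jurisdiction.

Riverside Township: $23,375 · Granite Precinct: $6,825 · Summit Zone: $20,075 · Ashcroft Ward: $7,025 · Redwood District: $8,250 · Thornfield Borough: $8,200

Totals — assessed value 1,291,179, lane-miles 519.3.
Composite weights (75% assessed value + 25% lane-miles): Riverside Township 0.3170; Granite Precinct 0.0926; Summit Zone 0.2721; Ashcroft Ward 0.0953; Redwood District 0.1118; Thornfield Borough 0.1111.
Pro-rata amounts: Riverside Township 23,379.94; Granite Precinct 6,831.35; Summit Zone 20,070.27; Ashcroft Ward 7,027.63; Redwood District 8,243.70; Thornfield Borough 8,197.11.
After rounding ($25): Riverside Township $23,375; Granite Precinct $6,825; Summit Zone $20,075; Ashcroft Ward $7,025; Redwood District $8,250; Thornfield Borough $8,200. Sum = $73,750.
No rounding difference to absorb.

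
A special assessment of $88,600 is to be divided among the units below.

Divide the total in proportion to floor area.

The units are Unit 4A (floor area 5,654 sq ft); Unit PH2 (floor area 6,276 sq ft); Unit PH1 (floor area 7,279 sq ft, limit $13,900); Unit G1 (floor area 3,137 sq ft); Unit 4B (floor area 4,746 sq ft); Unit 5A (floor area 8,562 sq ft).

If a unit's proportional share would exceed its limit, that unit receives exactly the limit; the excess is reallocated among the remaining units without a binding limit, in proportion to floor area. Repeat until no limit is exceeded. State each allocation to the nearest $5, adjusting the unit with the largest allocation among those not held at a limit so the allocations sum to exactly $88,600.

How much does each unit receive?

Sum of floor area: 35,654.
Unconstrained shares: Unit 4A 14,050.16; Unit PH2 15,595.83; Unit PH1 18,088.28; Unit G1 7,795.43; Unit 4B 11,793.78; Unit 5A 21,276.52.
Capped: Unit PH1 ($13,900); remaining pool $74,700 reallocated over remaining floor area 28,375.
Redistributed shares: Unit 4A 14,884.72 → $14,885; Unit PH2 16,522.19 → $16,520; Unit G1 8,258.46 → $8,260; Unit 4B 12,494.32 → $12,495; Unit 5A 22,540.31 → $22,540.

Unit 4A: $14,885 | Unit PH2: $16,520 | Unit PH1: $13,900 | Unit G1: $8,260 | Unit 4B: $12,495 | Unit 5A: $22,540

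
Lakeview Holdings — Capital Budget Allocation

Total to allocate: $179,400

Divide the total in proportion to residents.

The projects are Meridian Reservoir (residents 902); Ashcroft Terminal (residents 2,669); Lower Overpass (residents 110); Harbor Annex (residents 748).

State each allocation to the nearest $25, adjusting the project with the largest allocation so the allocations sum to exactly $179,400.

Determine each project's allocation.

Total residents = 4,429.
Proportional shares: Meridian Reservoir 902/4,429 × $179,400 = 36,536.19; Ashcroft Terminal 2,669/4,429 × $179,400 = 108,109.87; Lower Overpass 110/4,429 × $179,400 = 4,455.63; Harbor Annex 748/4,429 × $179,400 = 30,298.31.
Rounded to nearest $25: Meridian Reservoir $36,525; Ashcroft Terminal $108,100; Lower Overpass $4,450; Harbor Annex $30,300. Sum = $179,375.
Difference $179,400 − $179,375 = +$25 applied to largest allocation (Ashcroft Terminal): Ashcroft Terminal becomes $108,125.

Meridian Reservoir: $36,525 · Ashcroft Terminal: $108,125 · Lower Overpass: $4,450 · Harbor Annex: $30,300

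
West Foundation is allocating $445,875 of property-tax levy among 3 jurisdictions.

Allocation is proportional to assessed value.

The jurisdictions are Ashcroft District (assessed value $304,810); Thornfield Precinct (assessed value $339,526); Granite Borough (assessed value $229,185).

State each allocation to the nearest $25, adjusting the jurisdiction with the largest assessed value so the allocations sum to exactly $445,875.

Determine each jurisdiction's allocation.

Combined assessed value = 873,521.
Proportional shares: Ashcroft District 304,810/873,521 × $445,875 = 155,585.45; Thornfield Precinct 339,526/873,521 × $445,875 = 173,305.68; Granite Borough 229,185/873,521 × $445,875 = 116,983.86.
After rounding ($25): Ashcroft District $155,575; Thornfield Precinct $173,300; Granite Borough $116,975. Sum = $445,850.
Difference $445,875 − $445,850 = +$25 applied to largest assessed value (Thornfield Precinct): Thornfield Precinct becomes $173,325.

Ashcroft District: $155,575; Thornfield Precinct: $173,325; Granite Borough: $116,975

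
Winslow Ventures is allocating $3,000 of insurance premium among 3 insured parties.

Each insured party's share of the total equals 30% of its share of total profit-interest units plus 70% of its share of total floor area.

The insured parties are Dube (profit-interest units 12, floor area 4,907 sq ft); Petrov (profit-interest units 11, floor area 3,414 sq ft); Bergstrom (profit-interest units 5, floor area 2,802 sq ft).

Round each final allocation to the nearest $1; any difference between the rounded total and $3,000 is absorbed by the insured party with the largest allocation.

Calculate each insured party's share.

Dube: $1,312 · Petrov: $998 · Bergstrom: $690

Profit-interest units total 28; floor area total 11,123.
Blended shares (30% profit-interest units + 70% floor area): Dube 0.4374; Petrov 0.3327; Bergstrom 0.2299.
Raw shares: Dube 1,312.15; Petrov 998.13; Bergstrom 689.73.
Rounded to nearest $1: Dube $1,312; Petrov $998; Bergstrom $690. Sum = $3,000.
No rounding difference to absorb.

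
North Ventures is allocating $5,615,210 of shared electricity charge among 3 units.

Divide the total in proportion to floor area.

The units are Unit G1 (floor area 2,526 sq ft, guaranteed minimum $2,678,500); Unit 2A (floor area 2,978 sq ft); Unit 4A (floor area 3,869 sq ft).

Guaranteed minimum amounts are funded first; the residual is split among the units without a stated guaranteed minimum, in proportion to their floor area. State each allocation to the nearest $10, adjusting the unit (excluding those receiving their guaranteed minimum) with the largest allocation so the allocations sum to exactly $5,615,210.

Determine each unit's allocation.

Minimums first: Unit G1 $2,678,500. Residual $2,936,710.
Residual split over remaining floor area 6,847: Unit 2A 1,277,277.99 → $1,277,280; Unit 4A 1,659,432.01 → $1,659,430.

Unit G1: $2,678,500 | Unit 2A: $1,277,280 | Unit 4A: $1,659,430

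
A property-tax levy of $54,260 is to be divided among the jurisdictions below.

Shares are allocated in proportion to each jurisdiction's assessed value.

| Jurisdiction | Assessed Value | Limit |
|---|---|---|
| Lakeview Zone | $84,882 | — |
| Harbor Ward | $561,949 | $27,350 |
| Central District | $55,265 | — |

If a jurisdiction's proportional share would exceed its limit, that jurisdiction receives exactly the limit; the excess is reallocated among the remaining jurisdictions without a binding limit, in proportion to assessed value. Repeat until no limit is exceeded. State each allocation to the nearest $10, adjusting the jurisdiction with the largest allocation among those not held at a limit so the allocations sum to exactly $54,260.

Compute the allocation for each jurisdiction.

Lakeview Zone: $16,300 · Harbor Ward: $27,350 · Central District: $10,610

Combined assessed value = 702,096.
Pro-rata shares before constraints: Lakeview Zone 6,559.93; Harbor Ward 43,429.04; Central District 4,271.04.
Cap binds for Harbor Ward ($27,350); balance $26,910 reallocated over remaining assessed value 140,147.
Remaining shares: Lakeview Zone 16,298.42 → $16,300; Central District 10,611.58 → $10,610.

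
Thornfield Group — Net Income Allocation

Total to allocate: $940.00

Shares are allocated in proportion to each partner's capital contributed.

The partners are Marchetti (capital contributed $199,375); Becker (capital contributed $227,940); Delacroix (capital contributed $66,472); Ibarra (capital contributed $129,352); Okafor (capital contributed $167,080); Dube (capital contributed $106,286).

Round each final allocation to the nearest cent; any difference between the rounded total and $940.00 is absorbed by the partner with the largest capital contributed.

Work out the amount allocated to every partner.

Combined capital contributed = 199,375 + 227,940 + 66,472 + 129,352 + 167,080 + 106,286 = 896,505.
Unrounded shares: Marchetti 209.0479; Becker 238.9988; Delacroix 69.6970; Ibarra 135.6277; Okafor 175.1861; Dube 111.4426.
Rounded to nearest cent: Marchetti $209.05; Becker $239.00; Delacroix $69.70; Ibarra $135.63; Okafor $175.19; Dube $111.44. Sum = $940.01.
Difference $940.00 − $940.01 = −$0.01 applied to largest capital contributed (Becker): Becker becomes $238.99.

Marchetti: $209.05; Becker: $238.99; Delacroix: $69.70; Ibarra: $135.63; Okafor: $175.19; Dube: $111.44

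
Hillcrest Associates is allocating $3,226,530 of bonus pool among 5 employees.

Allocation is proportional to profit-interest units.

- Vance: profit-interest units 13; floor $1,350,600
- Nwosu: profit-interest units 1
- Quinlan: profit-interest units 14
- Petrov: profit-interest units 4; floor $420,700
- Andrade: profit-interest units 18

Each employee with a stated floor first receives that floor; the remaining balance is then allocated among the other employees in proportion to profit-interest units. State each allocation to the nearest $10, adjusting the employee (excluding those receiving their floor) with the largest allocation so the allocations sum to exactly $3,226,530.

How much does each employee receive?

Minimums first: Vance $1,350,600; Petrov $420,700. Residual $1,455,230.
Residual split over remaining profit-interest units 33: Nwosu 44,097.88 → $44,100; Quinlan 617,370.30 → $617,370; Andrade 793,761.82 → $793,760.

Vance: $1,350,600 | Nwosu: $44,100 | Quinlan: $617,370 | Petrov: $420,700 | Andrade: $793,760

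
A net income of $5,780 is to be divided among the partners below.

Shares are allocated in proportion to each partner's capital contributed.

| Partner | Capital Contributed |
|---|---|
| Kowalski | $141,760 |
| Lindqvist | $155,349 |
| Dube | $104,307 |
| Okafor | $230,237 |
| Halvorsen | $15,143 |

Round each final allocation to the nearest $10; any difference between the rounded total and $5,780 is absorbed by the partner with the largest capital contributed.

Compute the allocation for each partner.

Capital contributed total: 646,796.
Proportional shares: Kowalski 141,760/646,796 × $5,780 = 1,266.82; Lindqvist 155,349/646,796 × $5,780 = 1,388.25; Dube 104,307/646,796 × $5,780 = 932.12; Okafor 230,237/646,796 × $5,780 = 2,057.48; Halvorsen 15,143/646,796 × $5,780 = 135.32.
At nearest $10: Kowalski $1,270; Lindqvist $1,390; Dube $930; Okafor $2,060; Halvorsen $140. Sum = $5,790.
Difference $5,780 − $5,790 = −$10 applied to largest capital contributed (Okafor): Okafor becomes $2,050.

Kowalski: $1,270 · Lindqvist: $1,390 · Dube: $930 · Okafor: $2,050 · Halvorsen: $140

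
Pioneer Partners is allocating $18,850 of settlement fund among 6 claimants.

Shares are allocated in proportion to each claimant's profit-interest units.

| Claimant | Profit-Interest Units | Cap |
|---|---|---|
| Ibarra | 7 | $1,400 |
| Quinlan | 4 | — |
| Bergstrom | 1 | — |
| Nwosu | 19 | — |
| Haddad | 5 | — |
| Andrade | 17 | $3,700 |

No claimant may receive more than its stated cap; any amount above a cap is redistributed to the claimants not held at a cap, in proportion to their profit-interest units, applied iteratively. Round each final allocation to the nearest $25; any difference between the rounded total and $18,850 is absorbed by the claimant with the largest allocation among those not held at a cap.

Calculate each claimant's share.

Ibarra: $1,400 · Quinlan: $1,900 · Bergstrom: $475 · Nwosu: $9,000 · Haddad: $2,375 · Andrade: $3,700

Profit-interest units total: 53.
Unconstrained shares: Ibarra 2,489.62; Quinlan 1,422.64; Bergstrom 355.66; Nwosu 6,757.55; Haddad 1,778.30; Andrade 6,046.23.
Capped: Ibarra ($1,400), Andrade ($3,700); balance $13,750 reallocated over remaining profit-interest units 29.
Shares after redistribution: Quinlan 1,896.55 → $1,900; Bergstrom 474.14 → $475; Nwosu 9,008.62 → $9,000; Haddad 2,370.69 → $2,375.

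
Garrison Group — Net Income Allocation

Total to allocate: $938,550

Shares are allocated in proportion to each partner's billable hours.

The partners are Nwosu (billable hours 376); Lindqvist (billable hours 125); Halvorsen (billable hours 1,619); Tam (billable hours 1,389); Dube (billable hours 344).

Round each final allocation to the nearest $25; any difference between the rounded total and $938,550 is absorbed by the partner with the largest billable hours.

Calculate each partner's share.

Nwosu: $91,600 | Lindqvist: $30,450 | Halvorsen: $394,350 | Tam: $338,350 | Dube: $83,800

Total billable hours = 376 + 125 + 1,619 + 1,389 + 344 = 3,853.
Raw shares: Nwosu 91,589.62; Lindqvist 30,448.68; Halvorsen 394,371.26; Tam 338,345.69; Dube 83,794.76.
At nearest $25: Nwosu $91,600; Lindqvist $30,450; Halvorsen $394,375; Tam $338,350; Dube $83,800. Sum = $938,575.
Difference $938,550 − $938,575 = −$25 applied to largest billable hours (Halvorsen): Halvorsen becomes $394,350.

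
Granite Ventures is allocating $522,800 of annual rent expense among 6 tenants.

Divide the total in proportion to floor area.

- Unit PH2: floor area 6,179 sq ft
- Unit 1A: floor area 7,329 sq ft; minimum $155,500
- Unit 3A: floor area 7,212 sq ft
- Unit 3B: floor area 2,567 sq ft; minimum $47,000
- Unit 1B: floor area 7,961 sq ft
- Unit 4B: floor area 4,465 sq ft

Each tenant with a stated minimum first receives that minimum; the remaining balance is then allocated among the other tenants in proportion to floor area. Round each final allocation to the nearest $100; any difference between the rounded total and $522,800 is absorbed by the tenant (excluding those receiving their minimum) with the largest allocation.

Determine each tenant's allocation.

Minimums first: Unit 1A $155,500; Unit 3B $47,000. Residual $320,300.
Residual split over remaining floor area 25,817: Unit PH2 76,660.10 → $76,700; Unit 3A 89,476.07 → $89,500; Unit 1B 98,768.57 → $98,800; Unit 4B 55,395.26 → $55,400.
Rounding difference −$100 applied to Unit 1B → $98,700.

Unit PH2: $76,700; Unit 1A: $155,500; Unit 3A: $89,500; Unit 3B: $47,000; Unit 1B: $98,700; Unit 4B: $55,400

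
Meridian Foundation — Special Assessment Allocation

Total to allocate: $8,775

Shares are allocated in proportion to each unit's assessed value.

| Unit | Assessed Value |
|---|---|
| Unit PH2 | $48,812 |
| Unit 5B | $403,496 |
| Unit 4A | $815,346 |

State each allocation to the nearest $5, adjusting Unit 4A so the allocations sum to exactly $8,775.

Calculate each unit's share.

Unit PH2: $340 · Unit 5B: $2,795 · Unit 4A: $5,640

Total assessed value = 1,267,654.
Proportional shares: Unit PH2 48,812/1,267,654 × $8,775 = 337.89; Unit 5B 403,496/1,267,654 × $8,775 = 2,793.09; Unit 4A 815,346/1,267,654 × $8,775 = 5,644.02.
After rounding ($5): Unit PH2 $340; Unit 5B $2,795; Unit 4A $5,645. Sum = $8,780.
Difference $8,775 − $8,780 = −$5 applied to Unit 4A: Unit 4A becomes $5,640.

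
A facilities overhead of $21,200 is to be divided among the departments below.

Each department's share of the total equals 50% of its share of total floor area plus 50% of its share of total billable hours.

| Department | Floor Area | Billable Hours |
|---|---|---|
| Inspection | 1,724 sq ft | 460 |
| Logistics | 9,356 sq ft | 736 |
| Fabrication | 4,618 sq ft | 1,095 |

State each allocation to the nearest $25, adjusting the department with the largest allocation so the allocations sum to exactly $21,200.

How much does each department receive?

Inspection: $3,300; Logistics: $9,725; Fabrication: $8,175

Floor area total 15,698; billable hours total 2,291.
Blended shares (50% floor area + 50% billable hours): Inspection 0.1553; Logistics 0.4586; Fabrication 0.3861.
Raw shares: Inspection 3,292.45; Logistics 9,722.92; Fabrication 8,184.63.
Rounded to nearest $25: Inspection $3,300; Logistics $9,725; Fabrication $8,175. Sum = $21,200.
Rounded total matches; no reconciliation needed.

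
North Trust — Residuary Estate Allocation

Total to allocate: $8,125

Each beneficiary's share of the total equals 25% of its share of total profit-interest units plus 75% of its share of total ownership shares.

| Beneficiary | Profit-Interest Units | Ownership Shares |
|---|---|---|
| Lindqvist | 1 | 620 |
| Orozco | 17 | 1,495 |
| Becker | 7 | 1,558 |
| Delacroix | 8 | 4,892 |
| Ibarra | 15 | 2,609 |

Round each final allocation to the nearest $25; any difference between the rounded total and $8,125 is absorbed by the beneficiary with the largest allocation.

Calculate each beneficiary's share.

Lindqvist: $375 · Orozco: $1,525 · Becker: $1,150 · Delacroix: $3,025 · Ibarra: $2,050

Totals — profit-interest units 48, ownership shares 11,174.
Combined weights (25% profit-interest units + 75% ownership shares): Lindqvist 0.0468; Orozco 0.1889; Becker 0.1410; Delacroix 0.3700; Ibarra 0.2532.
Proportional shares: Lindqvist 380.44; Orozco 1,534.70; Becker 1,145.88; Delacroix 3,006.40; Ibarra 2,057.59.
At nearest $25: Lindqvist $375; Orozco $1,525; Becker $1,150; Delacroix $3,000; Ibarra $2,050. Sum = $8,100.
Difference $8,125 − $8,100 = +$25 applied to largest allocation (Delacroix): Delacroix becomes $3,025.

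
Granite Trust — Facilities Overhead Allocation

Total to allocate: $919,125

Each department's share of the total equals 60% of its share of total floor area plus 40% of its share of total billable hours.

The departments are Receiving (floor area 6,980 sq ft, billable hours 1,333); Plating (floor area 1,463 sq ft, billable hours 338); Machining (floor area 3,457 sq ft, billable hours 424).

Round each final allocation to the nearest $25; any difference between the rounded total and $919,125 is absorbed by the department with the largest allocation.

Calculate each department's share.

Floor area total 11,900; billable hours total 2,095.
Blended shares (60% floor area + 40% billable hours): Receiving 0.6064; Plating 0.1383; Machining 0.2553.
Raw shares: Receiving 557,397.39; Plating 127,114.36; Machining 234,613.25.
After rounding ($25): Receiving $557,400; Plating $127,125; Machining $234,625. Sum = $919,150.
Difference $919,125 − $919,150 = −$25 applied to largest allocation (Receiving): Receiving becomes $557,375.

Receiving: $557,375 · Plating: $127,125 · Machining: $234,625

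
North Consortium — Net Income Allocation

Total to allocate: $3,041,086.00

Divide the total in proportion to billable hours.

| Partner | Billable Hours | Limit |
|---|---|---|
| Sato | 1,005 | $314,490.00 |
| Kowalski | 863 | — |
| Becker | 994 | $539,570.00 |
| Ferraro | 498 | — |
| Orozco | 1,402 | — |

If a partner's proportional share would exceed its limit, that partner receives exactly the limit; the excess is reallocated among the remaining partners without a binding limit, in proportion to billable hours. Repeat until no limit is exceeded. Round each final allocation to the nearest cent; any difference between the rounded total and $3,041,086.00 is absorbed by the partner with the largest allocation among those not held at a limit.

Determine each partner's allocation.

Total billable hours = 4,762.
Unconstrained shares: Sato 641,808.3641; Kowalski 551,124.9933; Becker 634,783.5960; Ferraro 318,030.4133; Orozco 895,338.6333.
Held at cap: Sato ($314,490.00), Becker ($539,570.00); remaining pool $2,187,026.00 reallocated over remaining billable hours 2,763.
Redistributed shares: Kowalski 683,099.3261 → $683,099.33; Ferraro 394,187.0966 → $394,187.10; Orozco 1,109,739.5773 → $1,109,739.58.
Rounding difference −$0.01 applied to Orozco → $1,109,739.57.

Sato: $314,490.00; Kowalski: $683,099.33; Becker: $539,570.00; Ferraro: $394,187.10; Orozco: $1,109,739.57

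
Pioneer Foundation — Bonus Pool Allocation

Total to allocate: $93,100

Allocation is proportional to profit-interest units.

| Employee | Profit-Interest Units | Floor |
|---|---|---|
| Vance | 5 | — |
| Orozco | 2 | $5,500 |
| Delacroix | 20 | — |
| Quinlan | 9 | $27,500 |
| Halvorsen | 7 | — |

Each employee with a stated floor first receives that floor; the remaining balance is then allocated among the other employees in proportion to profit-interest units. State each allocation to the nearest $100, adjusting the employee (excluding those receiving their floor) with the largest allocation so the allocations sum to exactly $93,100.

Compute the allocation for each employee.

Vance: $9,400 | Orozco: $5,500 | Delacroix: $37,600 | Quinlan: $27,500 | Halvorsen: $13,100

Guaranteed amounts: Orozco $5,500; Quinlan $27,500. Residual $60,100.
Residual split over remaining profit-interest units 32: Vance 9,390.62 → $9,400; Delacroix 37,562.50 → $37,600; Halvorsen 13,146.88 → $13,100.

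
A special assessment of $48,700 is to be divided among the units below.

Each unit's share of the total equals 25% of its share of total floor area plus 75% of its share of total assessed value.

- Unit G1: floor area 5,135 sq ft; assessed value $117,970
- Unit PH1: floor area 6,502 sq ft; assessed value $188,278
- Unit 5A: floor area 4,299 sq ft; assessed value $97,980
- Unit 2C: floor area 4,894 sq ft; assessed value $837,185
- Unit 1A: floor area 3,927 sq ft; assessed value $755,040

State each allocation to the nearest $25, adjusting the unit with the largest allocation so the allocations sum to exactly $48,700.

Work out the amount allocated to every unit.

Floor area total 24,757; assessed value total 1,996,453.
Combined weights (25% floor area + 75% assessed value): Unit G1 0.0962; Unit PH1 0.1364; Unit 5A 0.0802; Unit 2C 0.3639; Unit 1A 0.3233.
Raw shares: Unit G1 4,683.55; Unit PH1 6,642.09; Unit 5A 3,906.70; Unit 2C 17,723.03; Unit 1A 15,744.64.
Rounded to nearest $25: Unit G1 $4,675; Unit PH1 $6,650; Unit 5A $3,900; Unit 2C $17,725; Unit 1A $15,750. Sum = $48,700.
Sum already equals the total — no adjustment.

Unit G1: $4,675; Unit PH1: $6,650; Unit 5A: $3,900; Unit 2C: $17,725; Unit 1A: $15,750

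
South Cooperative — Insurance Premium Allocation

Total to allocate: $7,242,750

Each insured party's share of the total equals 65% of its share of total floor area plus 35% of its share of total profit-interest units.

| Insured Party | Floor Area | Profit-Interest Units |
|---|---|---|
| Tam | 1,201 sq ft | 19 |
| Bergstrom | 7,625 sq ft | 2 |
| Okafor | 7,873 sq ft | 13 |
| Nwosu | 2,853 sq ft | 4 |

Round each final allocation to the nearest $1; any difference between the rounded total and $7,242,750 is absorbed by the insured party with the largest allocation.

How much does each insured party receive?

Totals — floor area 19,552, profit-interest units 38.
Composite weights (65% floor area + 35% profit-interest units): Tam 0.2149; Bergstrom 0.2719; Okafor 0.3815; Nwosu 0.1317.
Proportional shares: Tam 1,556,661.53; Bergstrom 1,969,388.78; Okafor 2,762,907.88; Nwosu 953,791.81.
After rounding ($1): Tam $1,556,662; Bergstrom $1,969,389; Okafor $2,762,908; Nwosu $953,792. Sum = $7,242,751.
Difference $7,242,750 − $7,242,751 = −$1 applied to largest allocation (Okafor): Okafor becomes $2,762,907.

Tam: $1,556,662 | Bergstrom: $1,969,389 | Okafor: $2,762,907 | Nwosu: $953,792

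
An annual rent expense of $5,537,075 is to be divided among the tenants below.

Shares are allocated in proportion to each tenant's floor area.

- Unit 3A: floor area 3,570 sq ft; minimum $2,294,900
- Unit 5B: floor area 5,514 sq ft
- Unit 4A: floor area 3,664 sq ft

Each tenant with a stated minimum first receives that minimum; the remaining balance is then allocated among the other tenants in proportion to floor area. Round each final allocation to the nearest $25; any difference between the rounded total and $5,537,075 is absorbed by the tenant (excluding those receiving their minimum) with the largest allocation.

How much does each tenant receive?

Unit 3A: $2,294,900 | Unit 5B: $1,947,850 | Unit 4A: $1,294,325

Guaranteed amounts: Unit 3A $2,294,900. Balance $3,242,175.
Balance split over remaining floor area 9,178: Unit 5B 1,947,848.44 → $1,947,850; Unit 4A 1,294,326.56 → $1,294,325.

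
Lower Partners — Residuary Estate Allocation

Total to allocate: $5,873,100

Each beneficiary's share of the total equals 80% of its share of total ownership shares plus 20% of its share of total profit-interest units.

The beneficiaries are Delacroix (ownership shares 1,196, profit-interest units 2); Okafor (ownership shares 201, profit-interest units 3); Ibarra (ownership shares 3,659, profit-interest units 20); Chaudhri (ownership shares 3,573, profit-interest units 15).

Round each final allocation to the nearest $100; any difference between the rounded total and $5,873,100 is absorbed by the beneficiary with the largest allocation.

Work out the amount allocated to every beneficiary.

Delacroix: $710,000; Okafor: $197,500; Ibarra: $2,579,600; Chaudhri: $2,386,000

Totals — ownership shares 8,629, profit-interest units 40.
Combined weights (80% ownership shares + 20% profit-interest units): Delacroix 0.1209; Okafor 0.0336; Ibarra 0.4392; Chaudhri 0.4063.
Unrounded shares: Delacroix 709,951.54; Okafor 197,540.76; Ibarra 2,579,631.05; Chaudhri 2,385,976.65.
After rounding ($100): Delacroix $710,000; Okafor $197,500; Ibarra $2,579,600; Chaudhri $2,386,000. Sum = $5,873,100.
Rounded total matches; no reconciliation needed.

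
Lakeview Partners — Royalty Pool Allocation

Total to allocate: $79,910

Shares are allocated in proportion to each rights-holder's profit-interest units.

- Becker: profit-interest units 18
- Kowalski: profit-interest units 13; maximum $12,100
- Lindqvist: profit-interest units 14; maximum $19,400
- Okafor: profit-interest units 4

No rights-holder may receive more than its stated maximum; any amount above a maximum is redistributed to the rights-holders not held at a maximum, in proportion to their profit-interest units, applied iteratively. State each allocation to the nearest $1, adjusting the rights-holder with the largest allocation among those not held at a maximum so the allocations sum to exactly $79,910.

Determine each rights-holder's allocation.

Becker: $39,608 · Kowalski: $12,100 · Lindqvist: $19,400 · Okafor: $8,802

Combined profit-interest units = 49.
Unconstrained shares: Becker 29,354.69; Kowalski 21,200.61; Lindqvist 22,831.43; Okafor 6,523.27.
Capped: Kowalski ($12,100), Lindqvist ($19,400); remaining pool $48,410 reallocated over remaining profit-interest units 22.
Redistributed shares: Becker 39,608.18 → $39,608; Okafor 8,801.82 → $8,802.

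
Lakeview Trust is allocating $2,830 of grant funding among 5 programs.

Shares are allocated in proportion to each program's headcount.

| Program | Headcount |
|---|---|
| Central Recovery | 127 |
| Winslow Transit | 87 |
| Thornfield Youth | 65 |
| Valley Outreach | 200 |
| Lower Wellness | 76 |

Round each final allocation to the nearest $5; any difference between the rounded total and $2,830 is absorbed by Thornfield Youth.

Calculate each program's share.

Headcount total: 555.
Unrounded shares: Central Recovery 127/555 × $2,830 = 647.59; Winslow Transit 87/555 × $2,830 = 443.62; Thornfield Youth 65/555 × $2,830 = 331.44; Valley Outreach 200/555 × $2,830 = 1,019.82; Lower Wellness 76/555 × $2,830 = 387.53.
Rounded to nearest $5: Central Recovery $650; Winslow Transit $445; Thornfield Youth $330; Valley Outreach $1,020; Lower Wellness $390. Sum = $2,835.
Difference $2,830 − $2,835 = −$5 applied to Thornfield Youth: Thornfield Youth becomes $325.

Central Recovery: $650; Winslow Transit: $445; Thornfield Youth: $325; Valley Outreach: $1,020; Lower Wellness: $390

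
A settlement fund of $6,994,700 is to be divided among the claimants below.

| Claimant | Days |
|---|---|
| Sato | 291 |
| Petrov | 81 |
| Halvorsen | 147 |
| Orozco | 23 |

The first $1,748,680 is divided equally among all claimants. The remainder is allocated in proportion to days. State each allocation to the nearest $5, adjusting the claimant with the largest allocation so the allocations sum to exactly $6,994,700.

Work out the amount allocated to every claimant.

Sato: $3,253,760 · Petrov: $1,221,170 · Halvorsen: $1,859,985 · Orozco: $659,785

$1,748,680 shared equally gives $437,170 per claimant.
Remainder $5,246,020 by days (total 542): Sato 2,816,590.07 → $2,816,590; Petrov 783,999.30 → $784,000; Halvorsen 1,422,813.54 → $1,422,815; Orozco 222,617.08 → $222,615.
Totals: Sato $437,170 + $2,816,590 = $3,253,760; Petrov $437,170 + $784,000 = $1,221,170; Halvorsen $437,170 + $1,422,815 = $1,859,985; Orozco $437,170 + $222,615 = $659,785.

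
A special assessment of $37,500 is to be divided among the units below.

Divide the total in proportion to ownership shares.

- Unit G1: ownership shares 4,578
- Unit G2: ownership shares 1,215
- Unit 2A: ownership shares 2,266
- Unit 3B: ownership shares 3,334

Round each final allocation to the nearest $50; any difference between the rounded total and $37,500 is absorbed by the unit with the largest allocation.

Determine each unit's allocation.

Unit G1: $15,100 · Unit G2: $4,000 · Unit 2A: $7,450 · Unit 3B: $10,950

Total ownership shares = 11,393.
Proportional shares: Unit G1 4,578/11,393 × $37,500 = 15,068.46; Unit G2 1,215/11,393 × $37,500 = 3,999.17; Unit 2A 2,266/11,393 × $37,500 = 7,458.53; Unit 3B 3,334/11,393 × $37,500 = 10,973.84.
Rounded to nearest $50: Unit G1 $15,050; Unit G2 $4,000; Unit 2A $7,450; Unit 3B $10,950. Sum = $37,450.
Difference $37,500 − $37,450 = +$50 applied to largest allocation (Unit G1): Unit G1 becomes $15,100.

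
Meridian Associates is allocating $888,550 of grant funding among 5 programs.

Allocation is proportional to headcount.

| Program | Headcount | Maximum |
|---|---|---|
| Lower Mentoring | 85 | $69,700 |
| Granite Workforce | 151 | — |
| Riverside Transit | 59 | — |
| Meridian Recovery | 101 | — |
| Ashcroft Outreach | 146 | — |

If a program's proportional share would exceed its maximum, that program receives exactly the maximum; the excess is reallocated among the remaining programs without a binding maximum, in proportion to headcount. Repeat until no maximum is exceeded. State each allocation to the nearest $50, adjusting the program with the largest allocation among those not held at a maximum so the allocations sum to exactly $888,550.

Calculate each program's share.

Headcount total: 542.
Unconstrained shares: Lower Mentoring 139,348.25; Granite Workforce 247,548.06; Riverside Transit 96,724.08; Meridian Recovery 165,578.51; Ashcroft Outreach 239,351.11.
Capped: Lower Mentoring ($69,700); balance $818,850 reallocated over remaining headcount 457.
Redistributed shares: Granite Workforce 270,560.94 → $270,550; Riverside Transit 105,715.86 → $105,700; Meridian Recovery 180,971.23 → $180,950; Ashcroft Outreach 261,601.97 → $261,600.
Rounding difference +$50 applied to Granite Workforce → $270,600.

Lower Mentoring: $69,700 · Granite Workforce: $270,600 · Riverside Transit: $105,700 · Meridian Recovery: $180,950 · Ashcroft Outreach: $261,600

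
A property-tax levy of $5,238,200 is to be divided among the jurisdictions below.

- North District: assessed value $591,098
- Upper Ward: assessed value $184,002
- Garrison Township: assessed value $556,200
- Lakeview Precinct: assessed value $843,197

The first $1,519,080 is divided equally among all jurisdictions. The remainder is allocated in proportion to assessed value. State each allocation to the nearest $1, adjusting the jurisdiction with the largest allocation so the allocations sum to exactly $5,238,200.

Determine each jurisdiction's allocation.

North District: $1,390,746 | Upper Ward: $694,475 | Garrison Township: $1,331,059 | Lakeview Precinct: $1,821,920

Equal tier: $1,519,080 ÷ 4 = $379,770 apiece.
Remainder $3,719,120 by assessed value (total 2,174,497): North District 1,010,976.05 → $1,010,976; Upper Ward 314,705.20 → $314,705; Garrison Township 951,288.76 → $951,289; Lakeview Precinct 1,442,149.99 → $1,442,150.
Totals: North District $379,770 + $1,010,976 = $1,390,746; Upper Ward $379,770 + $314,705 = $694,475; Garrison Township $379,770 + $951,289 = $1,331,059; Lakeview Precinct $379,770 + $1,442,150 = $1,821,920.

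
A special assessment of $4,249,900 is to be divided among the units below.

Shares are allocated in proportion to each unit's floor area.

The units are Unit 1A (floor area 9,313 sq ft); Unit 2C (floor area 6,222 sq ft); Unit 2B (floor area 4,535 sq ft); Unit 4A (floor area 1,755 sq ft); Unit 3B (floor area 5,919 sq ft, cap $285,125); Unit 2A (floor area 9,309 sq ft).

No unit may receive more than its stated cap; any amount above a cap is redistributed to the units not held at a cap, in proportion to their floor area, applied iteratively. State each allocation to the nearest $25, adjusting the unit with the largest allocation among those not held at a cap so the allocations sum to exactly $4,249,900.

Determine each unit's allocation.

Unit 1A: $1,185,975 · Unit 2C: $792,350 · Unit 2B: $577,500 · Unit 4A: $223,500 · Unit 3B: $285,125 · Unit 2A: $1,185,450

Combined floor area = 37,053.
Proportional shares (ignoring caps): Unit 1A 1,068,181.22; Unit 2C 713,650.12; Unit 2B 520,154.82; Unit 4A 201,294.75; Unit 3B 678,896.66; Unit 2A 1,067,722.43.
Capped: Unit 3B ($285,125); residual $3,964,775 reallocated over remaining floor area 31,134.
Redistributed shares: Unit 1A 1,185,968.70 → $1,185,975; Unit 2C 792,343.74 → $792,350; Unit 2B 577,511.87 → $577,500; Unit 4A 223,491.36 → $223,500; Unit 2A 1,185,459.32 → $1,185,450.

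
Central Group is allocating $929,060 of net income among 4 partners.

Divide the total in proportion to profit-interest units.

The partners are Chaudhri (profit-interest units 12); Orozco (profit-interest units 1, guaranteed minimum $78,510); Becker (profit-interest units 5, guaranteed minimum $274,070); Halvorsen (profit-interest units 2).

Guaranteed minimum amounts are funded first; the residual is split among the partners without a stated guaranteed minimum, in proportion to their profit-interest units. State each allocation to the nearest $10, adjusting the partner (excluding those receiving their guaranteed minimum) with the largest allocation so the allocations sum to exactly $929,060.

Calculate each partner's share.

Guaranteed amounts: Orozco $78,510; Becker $274,070. Balance $576,480.
Balance split over remaining profit-interest units 14: Chaudhri 494,125.71 → $494,130; Halvorsen 82,354.29 → $82,350.

Chaudhri: $494,130; Orozco: $78,510; Becker: $274,070; Halvorsen: $82,350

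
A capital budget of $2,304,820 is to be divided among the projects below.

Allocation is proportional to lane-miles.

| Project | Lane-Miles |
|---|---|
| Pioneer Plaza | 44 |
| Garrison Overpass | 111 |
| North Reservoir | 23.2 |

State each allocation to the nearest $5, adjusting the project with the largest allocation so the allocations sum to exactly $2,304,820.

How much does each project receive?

Pioneer Plaza: $569,090; Garrison Overpass: $1,435,665; North Reservoir: $300,065

Total lane-miles = 178.2.
Pro-rata amounts: Pioneer Plaza 44/178.2 × $2,304,820 = 569,091.36; Garrison Overpass 111/178.2 × $2,304,820 = 1,435,662.29; North Reservoir 23.2/178.2 × $2,304,820 = 300,066.35.
At nearest $5: Pioneer Plaza $569,090; Garrison Overpass $1,435,660; North Reservoir $300,065. Sum = $2,304,815.
Difference $2,304,820 − $2,304,815 = +$5 applied to largest allocation (Garrison Overpass): Garrison Overpass becomes $1,435,665.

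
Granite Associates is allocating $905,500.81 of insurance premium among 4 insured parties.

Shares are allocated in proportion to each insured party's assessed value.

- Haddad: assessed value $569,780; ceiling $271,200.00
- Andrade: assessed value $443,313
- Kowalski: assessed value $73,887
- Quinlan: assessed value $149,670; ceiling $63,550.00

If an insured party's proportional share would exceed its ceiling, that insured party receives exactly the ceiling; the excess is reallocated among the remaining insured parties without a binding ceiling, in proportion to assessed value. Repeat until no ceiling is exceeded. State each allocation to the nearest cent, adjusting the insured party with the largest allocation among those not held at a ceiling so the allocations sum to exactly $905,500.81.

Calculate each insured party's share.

Haddad: $271,200.00 · Andrade: $489,213.56 · Kowalski: $81,537.25 · Quinlan: $63,550.00

Total assessed value = 1,236,650.
Unconstrained shares: Haddad 417,204.7479; Andrade 324,602.9843; Kowalski 54,101.5957; Quinlan 109,591.4820.
Cap binds for Haddad ($271,200.00), Quinlan ($63,550.00); balance $570,750.81 reallocated over remaining assessed value 517,200.
Redistributed shares: Andrade 489,213.5612 → $489,213.56; Kowalski 81,537.2488 → $81,537.25.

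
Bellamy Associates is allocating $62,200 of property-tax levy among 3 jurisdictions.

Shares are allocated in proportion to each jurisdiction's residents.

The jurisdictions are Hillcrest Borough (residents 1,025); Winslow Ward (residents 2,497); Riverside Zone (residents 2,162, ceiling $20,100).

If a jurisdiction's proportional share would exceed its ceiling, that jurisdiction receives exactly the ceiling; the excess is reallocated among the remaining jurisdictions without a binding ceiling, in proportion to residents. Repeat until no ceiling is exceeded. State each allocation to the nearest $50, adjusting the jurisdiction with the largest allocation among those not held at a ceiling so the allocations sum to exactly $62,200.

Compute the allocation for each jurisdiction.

Hillcrest Borough: $12,250 | Winslow Ward: $29,850 | Riverside Zone: $20,100

Sum of residents: 5,684.
Proportional shares (ignoring caps): Hillcrest Borough 11,216.57; Winslow Ward 27,324.67; Riverside Zone 23,658.76.
Cap binds for Riverside Zone ($20,100); remaining pool $42,100 reallocated over remaining residents 3,522.
Remaining shares: Hillcrest Borough 12,252.27 → $12,250; Winslow Ward 29,847.73 → $29,850.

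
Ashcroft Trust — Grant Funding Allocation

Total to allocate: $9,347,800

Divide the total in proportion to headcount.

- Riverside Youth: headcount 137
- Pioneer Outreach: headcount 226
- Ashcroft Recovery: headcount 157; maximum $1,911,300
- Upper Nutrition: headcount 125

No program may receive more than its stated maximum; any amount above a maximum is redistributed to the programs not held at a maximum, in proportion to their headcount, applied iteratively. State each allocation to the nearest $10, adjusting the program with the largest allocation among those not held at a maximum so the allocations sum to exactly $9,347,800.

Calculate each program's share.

Riverside Youth: $2,087,710; Pioneer Outreach: $3,443,950; Ashcroft Recovery: $1,911,300; Upper Nutrition: $1,904,840

Combined headcount = 645.
Proportional shares (ignoring caps): Riverside Youth 1,985,501.71; Pioneer Outreach 3,275,353.18; Ashcroft Recovery 2,275,355.97; Upper Nutrition 1,811,589.15.
Capped: Ashcroft Recovery ($1,911,300); residual $7,436,500 reallocated over remaining headcount 488.
Remaining shares: Riverside Youth 2,087,705.94 → $2,087,710; Pioneer Outreach 3,443,952.87 → $3,443,950; Upper Nutrition 1,904,841.19 → $1,904,840.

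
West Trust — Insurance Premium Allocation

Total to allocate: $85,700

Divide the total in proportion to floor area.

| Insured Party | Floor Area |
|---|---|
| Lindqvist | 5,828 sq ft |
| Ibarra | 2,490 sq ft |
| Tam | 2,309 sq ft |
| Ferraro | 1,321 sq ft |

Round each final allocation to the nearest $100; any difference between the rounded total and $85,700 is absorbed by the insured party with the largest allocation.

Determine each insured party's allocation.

Lindqvist: $41,700; Ibarra: $17,900; Tam: $16,600; Ferraro: $9,500

Floor area total: 11,948.
Pro-rata amounts: Lindqvist 5,828/11,948 × $85,700 = 41,802.78; Ibarra 2,490/11,948 × $85,700 = 17,860.14; Tam 2,309/11,948 × $85,700 = 16,561.88; Ferraro 1,321/11,948 × $85,700 = 9,475.20.
At nearest $100: Lindqvist $41,800; Ibarra $17,900; Tam $16,600; Ferraro $9,500. Sum = $85,800.
Difference $85,700 − $85,800 = −$100 applied to largest allocation (Lindqvist): Lindqvist becomes $41,700.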